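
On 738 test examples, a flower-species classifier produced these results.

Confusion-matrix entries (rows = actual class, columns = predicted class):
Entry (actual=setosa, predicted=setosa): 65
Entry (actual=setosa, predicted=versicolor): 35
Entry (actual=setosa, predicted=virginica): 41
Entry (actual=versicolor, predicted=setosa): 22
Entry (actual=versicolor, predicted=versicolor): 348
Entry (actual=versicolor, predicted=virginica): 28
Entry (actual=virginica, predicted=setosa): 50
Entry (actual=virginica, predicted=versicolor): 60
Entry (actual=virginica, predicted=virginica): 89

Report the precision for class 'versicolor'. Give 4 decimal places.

Take TP from the diagonal, FP from the rest of the 'versicolor' prediction marginal, FN from the rest of the 'versicolor' actual marginal.
precision = TP/(TP+FP).
versicolor: TP=348, FP=35+60=95 → 348/443 = 0.78555

0.7856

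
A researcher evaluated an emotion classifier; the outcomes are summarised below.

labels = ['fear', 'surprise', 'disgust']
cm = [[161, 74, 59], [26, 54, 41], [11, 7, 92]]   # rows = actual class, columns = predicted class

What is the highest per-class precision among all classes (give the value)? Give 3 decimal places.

Per-class precision (TP/(TP+FP)):
  fear: TP=161, FP=26+11=37 → 161/198 = 0.8131
  surprise: TP=54, FP=74+7=81 → 54/135 = 0.4000
  disgust: TP=92, FP=59+41=100 → 92/192 = 0.4792
Highest is class 'fear' with precision = 0.813.

0.813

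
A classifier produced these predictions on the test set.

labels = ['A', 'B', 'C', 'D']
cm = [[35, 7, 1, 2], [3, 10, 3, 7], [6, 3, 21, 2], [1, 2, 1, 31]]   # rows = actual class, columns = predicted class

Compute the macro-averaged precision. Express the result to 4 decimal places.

Per-class precision (TP/(TP+FP)):
  A: TP=35, FP=3+6+1=10 → 35/45 = 0.77778
  B: TP=10, FP=7+3+2=12 → 10/22 = 0.45455
  C: TP=21, FP=1+3+1=5 → 21/26 = 0.80769
  D: TP=31, FP=2+7+2=11 → 31/42 = 0.73810
Macro-precision = mean = (0.77778 + 0.45455 + 0.80769 + 0.73810) / 4 = 0.6945

0.6945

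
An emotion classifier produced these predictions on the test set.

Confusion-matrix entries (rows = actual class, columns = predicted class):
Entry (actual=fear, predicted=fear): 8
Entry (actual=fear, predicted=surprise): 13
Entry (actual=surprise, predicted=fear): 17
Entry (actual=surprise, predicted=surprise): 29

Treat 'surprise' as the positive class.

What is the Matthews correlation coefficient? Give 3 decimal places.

0.011

MCC = (TP·TN − FP·FN) / √((TP+FP)(TP+FN)(TN+FP)(TN+FN))
Numerator = 29·8 − 13·17 = 11
Denominator = √(42·46·21·25) = √1014300 = 1007.1246
MCC = 11 / 1007.1246 = 0.011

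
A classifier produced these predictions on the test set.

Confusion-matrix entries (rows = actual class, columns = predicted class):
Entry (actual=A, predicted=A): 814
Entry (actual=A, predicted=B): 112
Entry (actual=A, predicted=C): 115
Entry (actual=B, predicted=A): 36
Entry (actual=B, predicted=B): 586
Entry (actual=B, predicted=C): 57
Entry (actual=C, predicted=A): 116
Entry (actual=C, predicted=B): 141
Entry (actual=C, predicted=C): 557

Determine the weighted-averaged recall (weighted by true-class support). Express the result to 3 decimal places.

Per-class recall (TP/(TP+FN)):
  A: TP=814, FN=112+115=227 → 814/1041 = 0.7819
  B: TP=586, FN=36+57=93 → 586/679 = 0.8630
  C: TP=557, FN=116+141=257 → 557/814 = 0.6843
Weighted-recall = Σ (supportᵢ/N)·recallᵢ with N=2534: (1041/2534)·0.7819 + (679/2534)·0.8630 + (814/2534)·0.6843 = 0.772

0.772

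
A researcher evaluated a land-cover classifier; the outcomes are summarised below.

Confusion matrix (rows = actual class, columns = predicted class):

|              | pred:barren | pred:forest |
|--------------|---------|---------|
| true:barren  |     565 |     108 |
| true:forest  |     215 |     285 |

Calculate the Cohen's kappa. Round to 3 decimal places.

0.421

Observed agreement pₒ = trace/N = 850/1173 = 0.7246
Expected agreement pₑ = Σ (rowᵢ·colᵢ)/N² = (673·780 + 500·393)/1173² = 0.5243
κ = (pₒ − pₑ)/(1 − pₑ) = (0.7246 − 0.5243)/(1 − 0.5243) = 0.421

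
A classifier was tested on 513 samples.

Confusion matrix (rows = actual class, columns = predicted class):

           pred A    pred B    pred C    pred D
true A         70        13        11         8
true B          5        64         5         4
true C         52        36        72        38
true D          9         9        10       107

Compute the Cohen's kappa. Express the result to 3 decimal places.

0.485

Observed agreement pₒ = trace/N = 313/513 = 0.6101
Expected agreement pₑ = Σ (rowᵢ·colᵢ)/N² = (102·136 + 78·122 + 198·98 + 135·157)/513² = 0.2431
κ = (pₒ − pₑ)/(1 − pₑ) = (0.6101 − 0.2431)/(1 − 0.2431) = 0.485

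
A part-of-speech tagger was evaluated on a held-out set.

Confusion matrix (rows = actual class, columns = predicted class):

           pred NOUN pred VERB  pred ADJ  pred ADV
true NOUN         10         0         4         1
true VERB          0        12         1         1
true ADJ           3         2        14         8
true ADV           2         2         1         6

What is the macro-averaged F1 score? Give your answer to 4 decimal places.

0.6267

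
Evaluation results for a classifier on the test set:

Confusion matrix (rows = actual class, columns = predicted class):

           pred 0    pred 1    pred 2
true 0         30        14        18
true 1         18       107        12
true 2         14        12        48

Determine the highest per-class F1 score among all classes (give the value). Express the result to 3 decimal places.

0.793

Per-class F1 score (2·TP/(2·TP+FP+FN)):
  0: TP=30, FP=18+14=32, FN=14+18=32 → 60/124 = 0.4839
  1: TP=107, FP=14+12=26, FN=18+12=30 → 214/270 = 0.7926
  2: TP=48, FP=18+12=30, FN=14+12=26 → 96/152 = 0.6316
Highest is class '1' with F1 score = 0.793.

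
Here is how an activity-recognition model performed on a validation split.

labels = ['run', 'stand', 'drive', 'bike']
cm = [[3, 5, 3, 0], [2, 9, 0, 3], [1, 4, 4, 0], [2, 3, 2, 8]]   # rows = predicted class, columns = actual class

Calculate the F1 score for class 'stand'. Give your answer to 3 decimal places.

Treat 'stand' as positive and all other classes as negative.
F1 score = 2·TP/(2·TP+FP+FN).
stand: TP=9, FP=2+0+3=5, FN=5+4+3=12 → 18/35 = 0.5143

0.514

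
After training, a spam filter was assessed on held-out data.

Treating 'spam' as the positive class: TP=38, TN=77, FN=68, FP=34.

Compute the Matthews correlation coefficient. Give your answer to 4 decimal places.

MCC = (TP·TN − FP·FN) / √((TP+FP)(TP+FN)(TN+FP)(TN+FN))
Numerator = 38·77 − 34·68 = 614
Denominator = √(72·106·111·145) = √122837040 = 11083.1873
MCC = 614 / 11083.1873 = 0.0554

0.0554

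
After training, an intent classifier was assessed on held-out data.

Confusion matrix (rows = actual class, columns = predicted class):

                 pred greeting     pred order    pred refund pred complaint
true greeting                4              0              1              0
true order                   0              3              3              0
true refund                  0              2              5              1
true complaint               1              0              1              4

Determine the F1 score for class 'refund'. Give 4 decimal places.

0.5556

One-vs-rest for 'refund': TP = diagonal; FP = other classes predicted 'refund'; FN = 'refund' predicted as other.
F1 score = 2·TP/(2·TP+FP+FN).
refund: TP=5, FP=1+3+1=5, FN=0+2+1=3 → 10/18 = 0.55556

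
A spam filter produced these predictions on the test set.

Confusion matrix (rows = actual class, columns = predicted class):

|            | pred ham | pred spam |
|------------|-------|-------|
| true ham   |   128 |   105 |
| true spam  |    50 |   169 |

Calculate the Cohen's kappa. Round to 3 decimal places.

Observed agreement pₒ = trace/N = 297/452 = 0.6571
Expected agreement pₑ = Σ (rowᵢ·colᵢ)/N² = (233·178 + 219·274)/452² = 0.4967
κ = (pₒ − pₑ)/(1 − pₑ) = (0.6571 − 0.4967)/(1 − 0.4967) = 0.319

0.319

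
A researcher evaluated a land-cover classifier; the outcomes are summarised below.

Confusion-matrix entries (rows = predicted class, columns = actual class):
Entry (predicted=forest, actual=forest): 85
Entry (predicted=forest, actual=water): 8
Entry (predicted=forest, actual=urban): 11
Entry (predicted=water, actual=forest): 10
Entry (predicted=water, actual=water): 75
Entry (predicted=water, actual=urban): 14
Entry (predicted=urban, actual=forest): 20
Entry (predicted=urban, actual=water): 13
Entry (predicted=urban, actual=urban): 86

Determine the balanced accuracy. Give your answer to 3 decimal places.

Balanced accuracy = mean of per-class recall.
  forest: recall = 85/115 = 0.7391
  water: recall = 75/96 = 0.7813
  urban: recall = 86/111 = 0.7748
Mean = (0.7391 + 0.7813 + 0.7748) / 3 = 0.765

0.765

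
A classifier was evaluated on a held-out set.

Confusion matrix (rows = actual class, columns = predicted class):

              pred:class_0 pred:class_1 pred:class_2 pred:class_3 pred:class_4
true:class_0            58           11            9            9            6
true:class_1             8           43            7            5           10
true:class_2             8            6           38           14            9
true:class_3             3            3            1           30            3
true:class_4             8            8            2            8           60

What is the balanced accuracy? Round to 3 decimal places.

0.633

Balanced accuracy = mean of per-class recall.
  class_0: recall = 58/93 = 0.6237
  class_1: recall = 43/73 = 0.5890
  class_2: recall = 38/75 = 0.5067
  class_3: recall = 30/40 = 0.7500
  class_4: recall = 60/86 = 0.6977
Mean = (0.6237 + 0.5890 + 0.5067 + 0.7500 + 0.6977) / 5 = 0.633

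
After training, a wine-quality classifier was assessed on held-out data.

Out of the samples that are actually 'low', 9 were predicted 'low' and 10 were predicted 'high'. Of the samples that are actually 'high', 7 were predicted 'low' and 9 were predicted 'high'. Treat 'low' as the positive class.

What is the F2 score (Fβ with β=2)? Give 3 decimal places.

Fβ = (1+β²)·TP / ((1+β²)·TP + β²·FN + FP), with β²=4
= 5·9 / (5·9 + 4·10 + 7) = 0.489

0.489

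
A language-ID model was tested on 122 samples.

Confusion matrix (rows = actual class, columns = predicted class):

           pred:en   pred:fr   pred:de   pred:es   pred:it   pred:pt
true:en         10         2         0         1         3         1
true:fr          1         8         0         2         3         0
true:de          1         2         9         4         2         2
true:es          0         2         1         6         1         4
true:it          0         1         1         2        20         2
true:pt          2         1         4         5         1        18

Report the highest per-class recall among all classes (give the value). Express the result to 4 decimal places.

Per-class recall (TP/(TP+FN)):
  en: TP=10, FN=2+0+1+3+1=7 → 10/17 = 0.58824
  fr: TP=8, FN=1+0+2+3+0=6 → 8/14 = 0.57143
  de: TP=9, FN=1+2+4+2+2=11 → 9/20 = 0.45000
  es: TP=6, FN=0+2+1+1+4=8 → 6/14 = 0.42857
  it: TP=20, FN=0+1+1+2+2=6 → 20/26 = 0.76923
  pt: TP=18, FN=2+1+4+5+1=13 → 18/31 = 0.58065
Highest is class 'it' with recall = 0.7692.

0.7692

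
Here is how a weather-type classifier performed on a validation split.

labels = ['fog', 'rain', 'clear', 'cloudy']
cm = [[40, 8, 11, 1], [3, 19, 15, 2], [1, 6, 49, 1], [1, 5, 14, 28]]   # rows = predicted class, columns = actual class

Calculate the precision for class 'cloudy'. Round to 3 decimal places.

0.583

One-vs-rest for 'cloudy': TP = diagonal; FP = other classes predicted 'cloudy'; FN = 'cloudy' predicted as other.
precision = TP/(TP+FP).
cloudy: TP=28, FP=1+5+14=20 → 28/48 = 0.5833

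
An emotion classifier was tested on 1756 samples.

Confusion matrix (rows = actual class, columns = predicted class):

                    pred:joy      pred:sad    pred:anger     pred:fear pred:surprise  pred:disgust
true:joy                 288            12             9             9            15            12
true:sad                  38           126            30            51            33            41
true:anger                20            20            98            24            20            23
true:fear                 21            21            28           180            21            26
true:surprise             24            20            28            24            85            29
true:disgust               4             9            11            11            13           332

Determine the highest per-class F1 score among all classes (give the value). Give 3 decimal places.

Per-class F1 score (2·TP/(2·TP+FP+FN)):
  joy: TP=288, FP=38+20+21+24+4=107, FN=12+9+9+15+12=57 → 576/740 = 0.7784
  sad: TP=126, FP=12+20+21+20+9=82, FN=38+30+51+33+41=193 → 252/527 = 0.4782
  anger: TP=98, FP=9+30+28+28+11=106, FN=20+20+24+20+23=107 → 196/409 = 0.4792
  fear: TP=180, FP=9+51+24+24+11=119, FN=21+21+28+21+26=117 → 360/596 = 0.6040
  surprise: TP=85, FP=15+33+20+21+13=102, FN=24+20+28+24+29=125 → 170/397 = 0.4282
  disgust: TP=332, FP=12+41+23+26+29=131, FN=4+9+11+11+13=48 → 664/843 = 0.7877
Highest is class 'disgust' with F1 score = 0.788.

0.788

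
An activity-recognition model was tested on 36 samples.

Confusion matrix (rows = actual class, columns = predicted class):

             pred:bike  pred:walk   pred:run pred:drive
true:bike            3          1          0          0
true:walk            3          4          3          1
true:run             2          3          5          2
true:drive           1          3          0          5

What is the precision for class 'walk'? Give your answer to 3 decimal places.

One-vs-rest for 'walk': TP = diagonal; FP = other classes predicted 'walk'; FN = 'walk' predicted as other.
precision = TP/(TP+FP).
walk: TP=4, FP=1+3+3=7 → 4/11 = 0.3636

0.364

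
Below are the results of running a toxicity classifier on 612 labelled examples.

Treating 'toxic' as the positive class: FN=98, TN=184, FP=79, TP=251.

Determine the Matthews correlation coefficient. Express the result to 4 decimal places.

MCC = (TP·TN − FP·FN) / √((TP+FP)(TP+FN)(TN+FP)(TN+FN))
Numerator = 251·184 − 79·98 = 38442
Denominator = √(330·349·263·282) = √8541698220 = 92421.3083
MCC = 38442 / 92421.3083 = 0.4159

0.4159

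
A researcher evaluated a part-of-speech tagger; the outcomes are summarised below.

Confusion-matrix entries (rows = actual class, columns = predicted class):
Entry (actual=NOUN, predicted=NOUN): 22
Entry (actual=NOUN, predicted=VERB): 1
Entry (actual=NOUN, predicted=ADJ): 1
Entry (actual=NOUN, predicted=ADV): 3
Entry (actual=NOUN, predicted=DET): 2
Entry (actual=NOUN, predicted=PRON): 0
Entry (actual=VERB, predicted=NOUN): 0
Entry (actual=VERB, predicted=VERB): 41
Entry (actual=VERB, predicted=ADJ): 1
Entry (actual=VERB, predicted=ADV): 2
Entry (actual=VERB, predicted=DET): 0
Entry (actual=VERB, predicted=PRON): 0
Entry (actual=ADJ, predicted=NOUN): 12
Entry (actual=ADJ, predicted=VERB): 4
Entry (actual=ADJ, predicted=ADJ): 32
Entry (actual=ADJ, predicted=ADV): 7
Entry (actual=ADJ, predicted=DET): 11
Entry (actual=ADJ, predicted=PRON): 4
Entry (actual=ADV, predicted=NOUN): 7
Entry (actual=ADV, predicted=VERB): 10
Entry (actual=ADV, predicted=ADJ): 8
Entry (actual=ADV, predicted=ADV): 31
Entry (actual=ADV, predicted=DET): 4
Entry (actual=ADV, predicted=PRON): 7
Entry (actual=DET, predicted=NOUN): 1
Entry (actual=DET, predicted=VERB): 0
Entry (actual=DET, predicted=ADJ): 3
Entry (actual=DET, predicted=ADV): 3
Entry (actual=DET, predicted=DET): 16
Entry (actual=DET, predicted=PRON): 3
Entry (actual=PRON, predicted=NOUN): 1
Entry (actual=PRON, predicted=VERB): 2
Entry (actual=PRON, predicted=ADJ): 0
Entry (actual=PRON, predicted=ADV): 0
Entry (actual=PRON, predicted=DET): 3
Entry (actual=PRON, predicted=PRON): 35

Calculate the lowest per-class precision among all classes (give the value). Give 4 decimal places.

Per-class precision (TP/(TP+FP)):
  NOUN: TP=22, FP=0+12+7+1+1=21 → 22/43 = 0.51163
  VERB: TP=41, FP=1+4+10+0+2=17 → 41/58 = 0.70690
  ADJ: TP=32, FP=1+1+8+3+0=13 → 32/45 = 0.71111
  ADV: TP=31, FP=3+2+7+3+0=15 → 31/46 = 0.67391
  DET: TP=16, FP=2+0+11+4+3=20 → 16/36 = 0.44444
  PRON: TP=35, FP=0+0+4+7+3=14 → 35/49 = 0.71429
Lowest is class 'DET' with precision = 0.4444.

0.4444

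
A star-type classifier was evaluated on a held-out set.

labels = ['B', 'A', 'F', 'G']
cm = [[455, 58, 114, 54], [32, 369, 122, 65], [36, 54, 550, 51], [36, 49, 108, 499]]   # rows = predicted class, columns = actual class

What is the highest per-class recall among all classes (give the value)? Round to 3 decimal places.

Per-class recall (TP/(TP+FN)):
  B: TP=455, FN=32+36+36=104 → 455/559 = 0.8140
  A: TP=369, FN=58+54+49=161 → 369/530 = 0.6962
  F: TP=550, FN=114+122+108=344 → 550/894 = 0.6152
  G: TP=499, FN=54+65+51=170 → 499/669 = 0.7459
Highest is class 'B' with recall = 0.814.

0.814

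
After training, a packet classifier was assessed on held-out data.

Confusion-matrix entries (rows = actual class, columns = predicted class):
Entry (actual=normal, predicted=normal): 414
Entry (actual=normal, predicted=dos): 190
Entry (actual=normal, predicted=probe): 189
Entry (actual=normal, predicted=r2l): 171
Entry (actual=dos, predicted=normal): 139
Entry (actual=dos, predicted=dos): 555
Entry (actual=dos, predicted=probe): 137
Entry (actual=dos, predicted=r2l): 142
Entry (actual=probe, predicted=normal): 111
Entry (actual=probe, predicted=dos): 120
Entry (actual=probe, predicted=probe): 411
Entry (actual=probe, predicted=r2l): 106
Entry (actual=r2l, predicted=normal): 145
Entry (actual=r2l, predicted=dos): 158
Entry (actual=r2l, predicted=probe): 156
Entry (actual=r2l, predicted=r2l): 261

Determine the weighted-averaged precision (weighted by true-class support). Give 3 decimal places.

Per-class precision (TP/(TP+FP)):
  normal: TP=414, FP=139+111+145=395 → 414/809 = 0.5117
  dos: TP=555, FP=190+120+158=468 → 555/1023 = 0.5425
  probe: TP=411, FP=189+137+156=482 → 411/893 = 0.4602
  r2l: TP=261, FP=171+142+106=419 → 261/680 = 0.3838
Weighted-precision = Σ (supportᵢ/N)·precisionᵢ with N=3405: (964/3405)·0.5117 + (973/3405)·0.5425 + (748/3405)·0.4602 + (720/3405)·0.3838 = 0.482

0.482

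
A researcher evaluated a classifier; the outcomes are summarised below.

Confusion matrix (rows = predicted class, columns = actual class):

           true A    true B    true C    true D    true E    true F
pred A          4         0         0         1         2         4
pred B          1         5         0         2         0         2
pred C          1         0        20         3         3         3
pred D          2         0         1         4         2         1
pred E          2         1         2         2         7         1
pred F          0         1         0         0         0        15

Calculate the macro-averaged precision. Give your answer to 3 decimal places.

0.556

Per-class precision (TP/(TP+FP)):
  A: TP=4, FP=0+0+1+2+4=7 → 4/11 = 0.3636
  B: TP=5, FP=1+0+2+0+2=5 → 5/10 = 0.5000
  C: TP=20, FP=1+0+3+3+3=10 → 20/30 = 0.6667
  D: TP=4, FP=2+0+1+2+1=6 → 4/10 = 0.4000
  E: TP=7, FP=2+1+2+2+1=8 → 7/15 = 0.4667
  F: TP=15, FP=0+1+0+0+0=1 → 15/16 = 0.9375
Macro-precision = mean = (0.3636 + 0.5000 + 0.6667 + 0.4000 + 0.4667 + 0.9375) / 6 = 0.556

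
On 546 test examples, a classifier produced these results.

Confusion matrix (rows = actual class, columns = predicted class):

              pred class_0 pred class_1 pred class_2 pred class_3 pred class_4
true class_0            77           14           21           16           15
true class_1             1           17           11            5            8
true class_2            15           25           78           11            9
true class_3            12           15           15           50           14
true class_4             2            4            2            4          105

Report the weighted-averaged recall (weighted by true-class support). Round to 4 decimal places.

0.5989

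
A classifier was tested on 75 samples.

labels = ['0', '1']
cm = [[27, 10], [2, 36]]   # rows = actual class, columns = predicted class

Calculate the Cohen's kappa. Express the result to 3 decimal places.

0.679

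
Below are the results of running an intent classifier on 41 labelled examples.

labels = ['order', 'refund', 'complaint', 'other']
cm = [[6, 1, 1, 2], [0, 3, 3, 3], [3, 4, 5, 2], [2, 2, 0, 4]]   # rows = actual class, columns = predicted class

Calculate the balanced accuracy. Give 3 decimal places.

0.448

Balanced accuracy = mean of per-class recall.
  order: recall = 6/10 = 0.6000
  refund: recall = 3/9 = 0.3333
  complaint: recall = 5/14 = 0.3571
  other: recall = 4/8 = 0.5000
Mean = (0.6000 + 0.3333 + 0.3571 + 0.5000) / 4 = 0.448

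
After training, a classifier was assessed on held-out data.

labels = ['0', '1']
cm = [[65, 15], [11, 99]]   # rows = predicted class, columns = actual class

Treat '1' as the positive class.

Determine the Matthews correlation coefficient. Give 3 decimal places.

0.718

MCC = (TP·TN − FP·FN) / √((TP+FP)(TP+FN)(TN+FP)(TN+FN))
Numerator = 99·65 − 11·15 = 6270
Denominator = √(110·114·76·80) = √76243200 = 8731.7352
MCC = 6270 / 8731.7352 = 0.718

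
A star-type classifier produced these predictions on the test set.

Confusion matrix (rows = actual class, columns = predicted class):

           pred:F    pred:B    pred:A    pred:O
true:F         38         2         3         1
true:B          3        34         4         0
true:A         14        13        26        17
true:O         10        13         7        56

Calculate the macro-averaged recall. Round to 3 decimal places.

0.679

Per-class recall (TP/(TP+FN)):
  F: TP=38, FN=2+3+1=6 → 38/44 = 0.8636
  B: TP=34, FN=3+4+0=7 → 34/41 = 0.8293
  A: TP=26, FN=14+13+17=44 → 26/70 = 0.3714
  O: TP=56, FN=10+13+7=30 → 56/86 = 0.6512
Macro-recall = mean = (0.8636 + 0.8293 + 0.3714 + 0.6512) / 4 = 0.679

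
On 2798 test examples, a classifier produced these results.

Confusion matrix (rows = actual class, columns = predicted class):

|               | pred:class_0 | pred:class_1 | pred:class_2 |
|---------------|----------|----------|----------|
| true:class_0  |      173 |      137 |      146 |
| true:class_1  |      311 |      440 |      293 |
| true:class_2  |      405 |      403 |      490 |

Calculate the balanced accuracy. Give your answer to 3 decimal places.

0.393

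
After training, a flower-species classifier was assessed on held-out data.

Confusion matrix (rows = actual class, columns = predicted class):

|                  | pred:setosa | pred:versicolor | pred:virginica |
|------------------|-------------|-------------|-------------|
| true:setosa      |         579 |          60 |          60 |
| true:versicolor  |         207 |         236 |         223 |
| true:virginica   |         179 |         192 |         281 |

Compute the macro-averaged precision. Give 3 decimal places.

0.527

Per-class precision (TP/(TP+FP)):
  setosa: TP=579, FP=207+179=386 → 579/965 = 0.6000
  versicolor: TP=236, FP=60+192=252 → 236/488 = 0.4836
  virginica: TP=281, FP=60+223=283 → 281/564 = 0.4982
Macro-precision = mean = (0.6000 + 0.4836 + 0.4982) / 3 = 0.527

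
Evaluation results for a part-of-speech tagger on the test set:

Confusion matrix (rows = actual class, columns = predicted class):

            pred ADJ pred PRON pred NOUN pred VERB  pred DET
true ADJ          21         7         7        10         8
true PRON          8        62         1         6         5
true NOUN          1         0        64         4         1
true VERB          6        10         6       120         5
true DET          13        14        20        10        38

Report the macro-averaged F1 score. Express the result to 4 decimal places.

Per-class F1 score (2·TP/(2·TP+FP+FN)):
  ADJ: TP=21, FP=8+1+6+13=28, FN=7+7+10+8=32 → 42/102 = 0.41176
  PRON: TP=62, FP=7+0+10+14=31, FN=8+1+6+5=20 → 124/175 = 0.70857
  NOUN: TP=64, FP=7+1+6+20=34, FN=1+0+4+1=6 → 128/168 = 0.76190
  VERB: TP=120, FP=10+6+4+10=30, FN=6+10+6+5=27 → 240/297 = 0.80808
  DET: TP=38, FP=8+5+1+5=19, FN=13+14+20+10=57 → 76/152 = 0.50000
Macro-F1 score = mean = (0.41176 + 0.70857 + 0.76190 + 0.80808 + 0.50000) / 5 = 0.6381

0.6381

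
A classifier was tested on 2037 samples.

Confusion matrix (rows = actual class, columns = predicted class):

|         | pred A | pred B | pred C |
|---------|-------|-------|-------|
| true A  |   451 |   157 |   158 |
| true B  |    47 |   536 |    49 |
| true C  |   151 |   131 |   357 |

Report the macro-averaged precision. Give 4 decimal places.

0.6595

Per-class precision (TP/(TP+FP)):
  A: TP=451, FP=47+151=198 → 451/649 = 0.69492
  B: TP=536, FP=157+131=288 → 536/824 = 0.65049
  C: TP=357, FP=158+49=207 → 357/564 = 0.63298
Macro-precision = mean = (0.69492 + 0.65049 + 0.63298) / 3 = 0.6595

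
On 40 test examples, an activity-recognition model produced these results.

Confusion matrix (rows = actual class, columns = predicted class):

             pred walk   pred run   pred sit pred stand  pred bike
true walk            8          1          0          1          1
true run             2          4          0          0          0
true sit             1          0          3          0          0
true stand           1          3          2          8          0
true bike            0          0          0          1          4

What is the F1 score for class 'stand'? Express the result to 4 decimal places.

0.6667

F1 score = 2·TP/(2·TP+FP+FN).
stand: TP=8, FP=1+0+0+1=2, FN=1+3+2+0=6 → 16/24 = 0.66667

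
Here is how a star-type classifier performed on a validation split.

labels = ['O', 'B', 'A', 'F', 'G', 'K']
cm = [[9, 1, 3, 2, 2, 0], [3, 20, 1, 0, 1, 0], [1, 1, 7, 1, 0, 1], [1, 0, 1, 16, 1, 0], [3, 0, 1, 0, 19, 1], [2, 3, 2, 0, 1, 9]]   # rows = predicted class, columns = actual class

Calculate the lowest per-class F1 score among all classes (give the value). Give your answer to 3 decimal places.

0.500

Per-class F1 score (2·TP/(2·TP+FP+FN)):
  O: TP=9, FP=1+3+2+2+0=8, FN=3+1+1+3+2=10 → 18/36 = 0.5000
  B: TP=20, FP=3+1+0+1+0=5, FN=1+1+0+0+3=5 → 40/50 = 0.8000
  A: TP=7, FP=1+1+1+0+1=4, FN=3+1+1+1+2=8 → 14/26 = 0.5385
  F: TP=16, FP=1+0+1+1+0=3, FN=2+0+1+0+0=3 → 32/38 = 0.8421
  G: TP=19, FP=3+0+1+0+1=5, FN=2+1+0+1+1=5 → 38/48 = 0.7917
  K: TP=9, FP=2+3+2+0+1=8, FN=0+0+1+0+1=2 → 18/28 = 0.6429
Lowest is class 'O' with F1 score = 0.500.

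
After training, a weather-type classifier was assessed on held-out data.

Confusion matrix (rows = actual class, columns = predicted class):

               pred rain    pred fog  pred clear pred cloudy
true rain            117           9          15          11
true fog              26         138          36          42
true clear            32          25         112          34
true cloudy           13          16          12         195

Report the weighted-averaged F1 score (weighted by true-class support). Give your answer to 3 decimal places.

Per-class F1 score (2·TP/(2·TP+FP+FN)):
  rain: TP=117, FP=26+32+13=71, FN=9+15+11=35 → 234/340 = 0.6882
  fog: TP=138, FP=9+25+16=50, FN=26+36+42=104 → 276/430 = 0.6419
  clear: TP=112, FP=15+36+12=63, FN=32+25+34=91 → 224/378 = 0.5926
  cloudy: TP=195, FP=11+42+34=87, FN=13+16+12=41 → 390/518 = 0.7529
Weighted-F1 score = Σ (supportᵢ/N)·F1 scoreᵢ with N=833: (152/833)·0.6882 + (242/833)·0.6419 + (203/833)·0.5926 + (236/833)·0.7529 = 0.670

0.670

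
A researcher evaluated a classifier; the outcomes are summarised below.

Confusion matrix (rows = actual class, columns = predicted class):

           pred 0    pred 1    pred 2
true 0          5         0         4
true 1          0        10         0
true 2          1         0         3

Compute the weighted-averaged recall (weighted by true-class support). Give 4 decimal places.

Per-class recall (TP/(TP+FN)):
  0: TP=5, FN=0+4=4 → 5/9 = 0.55556
  1: TP=10, FN=0+0=0 → 10/10 = 1.00000
  2: TP=3, FN=1+0=1 → 3/4 = 0.75000
Weighted-recall = Σ (supportᵢ/N)·recallᵢ with N=23: (9/23)·0.55556 + (10/23)·1.00000 + (4/23)·0.75000 = 0.7826

0.7826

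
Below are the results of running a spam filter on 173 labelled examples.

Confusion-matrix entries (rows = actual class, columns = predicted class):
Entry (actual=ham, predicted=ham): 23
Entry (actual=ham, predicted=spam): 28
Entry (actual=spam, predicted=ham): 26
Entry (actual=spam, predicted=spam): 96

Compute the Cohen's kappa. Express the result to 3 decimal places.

Observed agreement pₒ = trace/N = 119/173 = 0.6879
Expected agreement pₑ = Σ (rowᵢ·colᵢ)/N² = (51·49 + 122·124)/173² = 0.5890
κ = (pₒ − pₑ)/(1 − pₑ) = (0.6879 − 0.5890)/(1 − 0.5890) = 0.241

0.241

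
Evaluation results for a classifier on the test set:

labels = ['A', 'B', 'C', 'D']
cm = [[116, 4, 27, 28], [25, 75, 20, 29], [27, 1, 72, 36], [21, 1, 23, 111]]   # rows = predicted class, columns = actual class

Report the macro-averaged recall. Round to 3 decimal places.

0.648

Per-class recall (TP/(TP+FN)):
  A: TP=116, FN=25+27+21=73 → 116/189 = 0.6138
  B: TP=75, FN=4+1+1=6 → 75/81 = 0.9259
  C: TP=72, FN=27+20+23=70 → 72/142 = 0.5070
  D: TP=111, FN=28+29+36=93 → 111/204 = 0.5441
Macro-recall = mean = (0.6138 + 0.9259 + 0.5070 + 0.5441) / 4 = 0.648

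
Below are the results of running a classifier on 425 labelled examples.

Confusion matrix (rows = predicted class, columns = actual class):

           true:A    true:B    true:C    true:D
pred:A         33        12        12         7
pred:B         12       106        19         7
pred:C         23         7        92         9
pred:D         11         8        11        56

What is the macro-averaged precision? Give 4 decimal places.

0.6513

Per-class precision (TP/(TP+FP)):
  A: TP=33, FP=12+12+7=31 → 33/64 = 0.51563
  B: TP=106, FP=12+19+7=38 → 106/144 = 0.73611
  C: TP=92, FP=23+7+9=39 → 92/131 = 0.70229
  D: TP=56, FP=11+8+11=30 → 56/86 = 0.65116
Macro-precision = mean = (0.51563 + 0.73611 + 0.70229 + 0.65116) / 4 = 0.6513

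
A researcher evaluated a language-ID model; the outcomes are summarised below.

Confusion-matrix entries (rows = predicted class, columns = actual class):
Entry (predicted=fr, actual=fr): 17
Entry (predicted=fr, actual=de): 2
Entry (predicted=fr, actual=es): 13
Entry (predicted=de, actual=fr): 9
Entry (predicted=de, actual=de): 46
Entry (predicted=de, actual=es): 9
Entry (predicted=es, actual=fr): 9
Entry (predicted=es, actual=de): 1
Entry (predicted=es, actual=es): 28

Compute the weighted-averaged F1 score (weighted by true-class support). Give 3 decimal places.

0.668

Per-class F1 score (2·TP/(2·TP+FP+FN)):
  fr: TP=17, FP=2+13=15, FN=9+9=18 → 34/67 = 0.5075
  de: TP=46, FP=9+9=18, FN=2+1=3 → 92/113 = 0.8142
  es: TP=28, FP=9+1=10, FN=13+9=22 → 56/88 = 0.6364
Weighted-F1 score = Σ (supportᵢ/N)·F1 scoreᵢ with N=134: (35/134)·0.5075 + (49/134)·0.8142 + (50/134)·0.6364 = 0.668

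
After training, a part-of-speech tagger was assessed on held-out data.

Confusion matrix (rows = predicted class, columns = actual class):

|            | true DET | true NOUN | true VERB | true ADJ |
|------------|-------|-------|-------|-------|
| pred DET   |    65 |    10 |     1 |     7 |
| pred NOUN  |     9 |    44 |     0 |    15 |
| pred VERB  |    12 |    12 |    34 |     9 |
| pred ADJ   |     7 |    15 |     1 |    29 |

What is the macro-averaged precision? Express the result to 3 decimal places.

0.624

Per-class precision (TP/(TP+FP)):
  DET: TP=65, FP=10+1+7=18 → 65/83 = 0.7831
  NOUN: TP=44, FP=9+0+15=24 → 44/68 = 0.6471
  VERB: TP=34, FP=12+12+9=33 → 34/67 = 0.5075
  ADJ: TP=29, FP=7+15+1=23 → 29/52 = 0.5577
Macro-precision = mean = (0.7831 + 0.6471 + 0.5075 + 0.5577) / 4 = 0.624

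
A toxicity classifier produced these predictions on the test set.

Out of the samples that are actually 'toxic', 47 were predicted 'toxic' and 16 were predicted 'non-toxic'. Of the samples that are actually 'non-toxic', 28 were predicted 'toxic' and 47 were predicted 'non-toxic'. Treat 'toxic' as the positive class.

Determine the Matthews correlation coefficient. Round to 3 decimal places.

0.373

MCC = (TP·TN − FP·FN) / √((TP+FP)(TP+FN)(TN+FP)(TN+FN))
Numerator = 47·47 − 28·16 = 1761
Denominator = √(75·63·75·63) = √22325625 = 4725.0000
MCC = 1761 / 4725.0000 = 0.373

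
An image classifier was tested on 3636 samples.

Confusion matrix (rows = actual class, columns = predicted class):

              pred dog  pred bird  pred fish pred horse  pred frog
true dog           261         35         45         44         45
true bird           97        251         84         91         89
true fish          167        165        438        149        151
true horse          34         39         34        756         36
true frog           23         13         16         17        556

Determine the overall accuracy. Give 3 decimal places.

Accuracy = trace / total = (261+251+438+756+556=2262) / 3636 = 2262/3636 = 0.622

0.622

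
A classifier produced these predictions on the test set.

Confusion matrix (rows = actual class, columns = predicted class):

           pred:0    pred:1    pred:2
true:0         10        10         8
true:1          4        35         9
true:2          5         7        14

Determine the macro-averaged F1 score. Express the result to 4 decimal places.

0.5389

Per-class F1 score (2·TP/(2·TP+FP+FN)):
  0: TP=10, FP=4+5=9, FN=10+8=18 → 20/47 = 0.42553
  1: TP=35, FP=10+7=17, FN=4+9=13 → 70/100 = 0.70000
  2: TP=14, FP=8+9=17, FN=5+7=12 → 28/57 = 0.49123
Macro-F1 score = mean = (0.42553 + 0.70000 + 0.49123) / 3 = 0.5389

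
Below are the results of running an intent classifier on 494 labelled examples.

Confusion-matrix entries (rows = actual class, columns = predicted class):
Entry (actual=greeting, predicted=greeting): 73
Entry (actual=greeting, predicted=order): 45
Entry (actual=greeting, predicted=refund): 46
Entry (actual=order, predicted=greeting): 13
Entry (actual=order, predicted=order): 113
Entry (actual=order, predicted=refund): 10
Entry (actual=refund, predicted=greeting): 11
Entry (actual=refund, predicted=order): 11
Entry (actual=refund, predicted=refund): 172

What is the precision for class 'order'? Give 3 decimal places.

Take TP from the diagonal, FP from the rest of the 'order' prediction marginal, FN from the rest of the 'order' actual marginal.
precision = TP/(TP+FP).
order: TP=113, FP=45+11=56 → 113/169 = 0.6686

0.669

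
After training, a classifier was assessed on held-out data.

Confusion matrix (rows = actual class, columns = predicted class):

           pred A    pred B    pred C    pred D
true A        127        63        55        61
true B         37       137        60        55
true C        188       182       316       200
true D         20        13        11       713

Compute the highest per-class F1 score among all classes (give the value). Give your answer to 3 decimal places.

0.798

Per-class F1 score (2·TP/(2·TP+FP+FN)):
  A: TP=127, FP=37+188+20=245, FN=63+55+61=179 → 254/678 = 0.3746
  B: TP=137, FP=63+182+13=258, FN=37+60+55=152 → 274/684 = 0.4006
  C: TP=316, FP=55+60+11=126, FN=188+182+200=570 → 632/1328 = 0.4759
  D: TP=713, FP=61+55+200=316, FN=20+13+11=44 → 1426/1786 = 0.7984
Highest is class 'D' with F1 score = 0.798.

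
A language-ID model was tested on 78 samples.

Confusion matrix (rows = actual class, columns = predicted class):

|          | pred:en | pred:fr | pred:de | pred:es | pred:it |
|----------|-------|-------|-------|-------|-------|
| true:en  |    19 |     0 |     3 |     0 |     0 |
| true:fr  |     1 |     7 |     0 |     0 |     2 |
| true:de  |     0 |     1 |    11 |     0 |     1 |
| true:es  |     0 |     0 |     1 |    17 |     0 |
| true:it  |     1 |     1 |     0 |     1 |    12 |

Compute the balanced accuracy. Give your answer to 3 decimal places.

0.831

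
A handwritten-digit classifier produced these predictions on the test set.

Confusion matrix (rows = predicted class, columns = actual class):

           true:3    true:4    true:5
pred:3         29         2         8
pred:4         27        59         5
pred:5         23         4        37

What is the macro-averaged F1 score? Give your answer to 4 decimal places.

0.6324

Per-class F1 score (2·TP/(2·TP+FP+FN)):
  3: TP=29, FP=2+8=10, FN=27+23=50 → 58/118 = 0.49153
  4: TP=59, FP=27+5=32, FN=2+4=6 → 118/156 = 0.75641
  5: TP=37, FP=23+4=27, FN=8+5=13 → 74/114 = 0.64912
Macro-F1 score = mean = (0.49153 + 0.75641 + 0.64912) / 3 = 0.6324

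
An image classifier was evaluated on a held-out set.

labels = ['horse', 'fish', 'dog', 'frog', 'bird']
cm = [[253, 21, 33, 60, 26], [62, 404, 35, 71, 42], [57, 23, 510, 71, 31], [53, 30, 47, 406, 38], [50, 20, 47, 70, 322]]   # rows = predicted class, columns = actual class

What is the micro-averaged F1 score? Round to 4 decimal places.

Micro-averaging pools counts across classes: ΣTP=1895, ΣFP=887, ΣFN=887.
Micro-F1 score = 2·TP/(2·TP+FP+FN) on pooled counts = 0.6812 (equals overall accuracy in single-label multiclass).

0.6812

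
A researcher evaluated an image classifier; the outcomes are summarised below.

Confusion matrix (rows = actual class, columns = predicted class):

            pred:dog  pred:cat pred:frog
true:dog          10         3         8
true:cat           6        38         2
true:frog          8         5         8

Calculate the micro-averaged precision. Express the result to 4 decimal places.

Micro-averaging pools counts across classes: ΣTP=56, ΣFP=32, ΣFN=32.
Micro-precision = TP/(TP+FP) on pooled counts = 0.6364 (equals overall accuracy in single-label multiclass).

0.6364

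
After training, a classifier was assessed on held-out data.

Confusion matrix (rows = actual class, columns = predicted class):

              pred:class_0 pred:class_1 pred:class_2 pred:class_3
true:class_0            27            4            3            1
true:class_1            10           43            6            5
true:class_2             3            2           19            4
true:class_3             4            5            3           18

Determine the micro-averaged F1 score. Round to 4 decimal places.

0.6815

Micro-averaging pools counts across classes: ΣTP=107, ΣFP=50, ΣFN=50.
Micro-F1 score = 2·TP/(2·TP+FP+FN) on pooled counts = 0.6815 (equals overall accuracy in single-label multiclass).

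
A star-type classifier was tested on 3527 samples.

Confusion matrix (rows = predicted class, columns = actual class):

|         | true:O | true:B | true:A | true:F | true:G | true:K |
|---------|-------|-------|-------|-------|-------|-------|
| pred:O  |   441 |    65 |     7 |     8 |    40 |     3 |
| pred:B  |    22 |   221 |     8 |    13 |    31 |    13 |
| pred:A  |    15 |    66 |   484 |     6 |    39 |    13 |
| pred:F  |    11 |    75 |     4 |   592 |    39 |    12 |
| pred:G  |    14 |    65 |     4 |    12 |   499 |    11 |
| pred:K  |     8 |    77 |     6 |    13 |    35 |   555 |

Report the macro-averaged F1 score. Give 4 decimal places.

0.7774

Per-class F1 score (2·TP/(2·TP+FP+FN)):
  O: TP=441, FP=65+7+8+40+3=123, FN=22+15+11+14+8=70 → 882/1075 = 0.82047
  B: TP=221, FP=22+8+13+31+13=87, FN=65+66+75+65+77=348 → 442/877 = 0.50399
  A: TP=484, FP=15+66+6+39+13=139, FN=7+8+4+4+6=29 → 968/1136 = 0.85211
  F: TP=592, FP=11+75+4+39+12=141, FN=8+13+6+12+13=52 → 1184/1377 = 0.85984
  G: TP=499, FP=14+65+4+12+11=106, FN=40+31+39+39+35=184 → 998/1288 = 0.77484
  K: TP=555, FP=8+77+6+13+35=139, FN=3+13+13+12+11=52 → 1110/1301 = 0.85319
Macro-F1 score = mean = (0.82047 + 0.50399 + 0.85211 + 0.85984 + 0.77484 + 0.85319) / 6 = 0.7774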